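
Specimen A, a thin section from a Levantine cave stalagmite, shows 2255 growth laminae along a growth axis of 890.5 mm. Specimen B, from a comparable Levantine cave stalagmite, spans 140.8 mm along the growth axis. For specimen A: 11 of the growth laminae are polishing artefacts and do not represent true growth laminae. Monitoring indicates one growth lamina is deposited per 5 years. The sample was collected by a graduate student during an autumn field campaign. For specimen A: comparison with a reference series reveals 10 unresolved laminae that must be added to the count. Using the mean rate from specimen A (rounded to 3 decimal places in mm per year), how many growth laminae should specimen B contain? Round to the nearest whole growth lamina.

Specimen A: true growth lamina count = 2255 − 11 + 10 = 2254.
Specimen A: 2254 growth laminae at 5 years each span 2254 × 5 = 11270 years.
A: Mean rate = 890.5 mm / 11270 years ≈ 0.079 mm/year.
B spans 140.8 / 0.079 = 1782.28 years; at 5 years per growth lamina that is 1782.28 / 5 ≈ 356 growth laminae.

356 growth laminae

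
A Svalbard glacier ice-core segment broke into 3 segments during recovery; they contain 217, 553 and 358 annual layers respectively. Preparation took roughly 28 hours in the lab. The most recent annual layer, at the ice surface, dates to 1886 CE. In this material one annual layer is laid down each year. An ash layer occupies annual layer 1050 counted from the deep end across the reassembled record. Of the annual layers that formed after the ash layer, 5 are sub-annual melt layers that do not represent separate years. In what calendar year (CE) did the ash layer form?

1813 CE

Total annual layers = 217 + 553 + 358 = 1128.
Between annual layer 1050 and the ice surface there are 1128 − 1050 = 78 annual layers.
Excluding 5 false annual layers: 78 − 5 = 73.
The annual layer at the ice surface is 1886 CE, so the ash layer dates to 1886 − 73 = 1813 CE.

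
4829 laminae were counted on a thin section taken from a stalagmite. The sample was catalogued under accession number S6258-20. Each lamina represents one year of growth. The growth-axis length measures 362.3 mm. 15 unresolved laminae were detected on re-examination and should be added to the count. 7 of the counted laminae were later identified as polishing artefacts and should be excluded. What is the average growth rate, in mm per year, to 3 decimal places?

True lamina count = 4829 − 7 + 15 = 4837.
Mean rate = 362.3 mm / 4837 years ≈ 0.075 mm per year.

0.075 mm per year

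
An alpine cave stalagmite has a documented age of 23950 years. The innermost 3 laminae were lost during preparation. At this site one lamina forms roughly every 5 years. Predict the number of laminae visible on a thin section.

One lamina every 5 years means 23950 / 5 = 4790 laminae.
4790 − 3 missed = 4787 laminae expected in the prepared section.

4787 laminae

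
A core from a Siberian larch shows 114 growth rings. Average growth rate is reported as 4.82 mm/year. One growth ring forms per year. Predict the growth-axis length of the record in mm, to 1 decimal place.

549.5 mm

114 years of growth are recorded.
114 years at 4.82 mm/year gives 4.82 × 114 = 549.5 mm.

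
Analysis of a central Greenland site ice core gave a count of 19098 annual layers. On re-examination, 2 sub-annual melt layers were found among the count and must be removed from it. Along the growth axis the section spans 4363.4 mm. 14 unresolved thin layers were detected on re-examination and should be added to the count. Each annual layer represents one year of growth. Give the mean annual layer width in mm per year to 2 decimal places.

Correcting the raw count gives 19098 − 2 + 14 = 19110 true annual layers.
Extension rate ≈ 4363.4 / 19110 = 0.23 mm per year.

0.23 mm per year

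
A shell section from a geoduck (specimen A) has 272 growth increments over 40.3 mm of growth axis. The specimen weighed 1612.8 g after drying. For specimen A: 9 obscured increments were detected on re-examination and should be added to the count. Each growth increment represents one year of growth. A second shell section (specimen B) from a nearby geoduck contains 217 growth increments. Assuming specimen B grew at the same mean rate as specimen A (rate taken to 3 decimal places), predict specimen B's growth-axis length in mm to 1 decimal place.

31.0 mm

Specimen A: correcting the raw count gives 272 + 9 = 281 true growth increments.
A: Extension rate ≈ 40.3 / 281 = 0.143 mm per year.
For B, 0.143 mm/year × 217 years = 31.0 mm.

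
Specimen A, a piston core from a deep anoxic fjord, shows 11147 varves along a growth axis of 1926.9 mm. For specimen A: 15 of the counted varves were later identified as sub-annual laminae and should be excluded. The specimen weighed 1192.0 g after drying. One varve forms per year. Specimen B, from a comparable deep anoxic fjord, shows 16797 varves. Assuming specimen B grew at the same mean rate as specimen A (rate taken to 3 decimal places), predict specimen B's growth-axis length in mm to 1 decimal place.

Specimen A: true varve count = 11147 − 15 = 11132.
A: Extension rate ≈ 1926.9 / 11132 = 0.173 mm/year.
B's length ≈ 0.173 × 16797 = 2905.9 mm.

2905.9 mm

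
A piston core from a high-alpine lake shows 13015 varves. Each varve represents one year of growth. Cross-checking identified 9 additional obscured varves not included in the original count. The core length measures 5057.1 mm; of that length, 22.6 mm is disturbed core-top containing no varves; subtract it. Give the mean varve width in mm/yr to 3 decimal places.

0.387 mm/yr

After corrections the count is 13015 + 9 = 13024 varves.
Removing the 22.6 mm offcut leaves 5057.1 − 22.6 = 5034.5 mm.
5034.5 mm over 13024 years gives 5034.5 / 13024 ≈ 0.387 mm/yr.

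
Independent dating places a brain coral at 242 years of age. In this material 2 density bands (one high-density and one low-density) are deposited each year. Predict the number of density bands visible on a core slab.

484 density bands

Expected density bands: 242 × 2 = 484.
So 484 density bands should be present.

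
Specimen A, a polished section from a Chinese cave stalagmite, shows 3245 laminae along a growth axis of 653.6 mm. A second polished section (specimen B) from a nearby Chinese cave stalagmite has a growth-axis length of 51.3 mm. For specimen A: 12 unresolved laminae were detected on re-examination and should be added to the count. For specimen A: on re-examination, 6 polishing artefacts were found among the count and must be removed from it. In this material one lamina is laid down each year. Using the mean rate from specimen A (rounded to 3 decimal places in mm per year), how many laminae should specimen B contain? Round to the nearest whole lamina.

255 laminae

Specimen A: correcting the raw count gives 3245 − 6 + 12 = 3251 true laminae.
A: Extension rate ≈ 653.6 / 3251 = 0.201 mm per year.
Specimen B: 51.3 mm / 0.201 mm per year = 255.22 years ≈ 255 laminae.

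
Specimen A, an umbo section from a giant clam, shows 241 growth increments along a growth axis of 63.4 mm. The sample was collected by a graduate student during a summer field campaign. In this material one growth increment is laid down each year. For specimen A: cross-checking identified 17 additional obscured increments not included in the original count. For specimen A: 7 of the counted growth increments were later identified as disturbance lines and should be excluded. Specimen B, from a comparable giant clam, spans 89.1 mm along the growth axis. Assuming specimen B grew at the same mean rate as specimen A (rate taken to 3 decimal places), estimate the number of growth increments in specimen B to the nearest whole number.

352 growth increments

Specimen A: true growth increment count = 241 − 7 + 17 = 251.
A: Extension rate ≈ 63.4 / 251 = 0.253 mm/year.
B spans 89.1 / 0.253 = 352.17 years ≈ 352 growth increments.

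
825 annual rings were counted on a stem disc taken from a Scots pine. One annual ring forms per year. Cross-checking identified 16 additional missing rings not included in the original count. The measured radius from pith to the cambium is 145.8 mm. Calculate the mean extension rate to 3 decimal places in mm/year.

Adjusted count: 825 + 16 = 841 annual rings.
Mean rate = 145.8 mm / 841 years ≈ 0.173 mm/year.

0.173 mm/year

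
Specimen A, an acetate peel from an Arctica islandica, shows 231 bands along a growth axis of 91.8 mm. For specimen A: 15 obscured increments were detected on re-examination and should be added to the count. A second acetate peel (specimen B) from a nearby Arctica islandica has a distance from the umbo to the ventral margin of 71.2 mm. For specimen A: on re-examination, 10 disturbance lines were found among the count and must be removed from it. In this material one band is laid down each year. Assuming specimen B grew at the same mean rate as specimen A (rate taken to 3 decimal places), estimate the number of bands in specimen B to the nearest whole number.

Specimen A: correcting the raw count gives 231 − 10 + 15 = 236 true bands.
A: Mean rate = 91.8 mm / 236 years ≈ 0.389 mm per year.
B spans 71.2 / 0.389 = 183.03 years ≈ 183 bands.

183 bands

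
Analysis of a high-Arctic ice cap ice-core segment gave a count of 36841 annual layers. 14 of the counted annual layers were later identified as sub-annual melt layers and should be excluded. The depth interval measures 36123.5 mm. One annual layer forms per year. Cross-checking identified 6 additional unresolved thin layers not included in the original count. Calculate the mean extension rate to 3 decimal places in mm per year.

0.981 mm per year

True annual layer count = 36841 − 14 + 6 = 36833.
Mean rate = 36123.5 mm / 36833 years ≈ 0.981 mm per year.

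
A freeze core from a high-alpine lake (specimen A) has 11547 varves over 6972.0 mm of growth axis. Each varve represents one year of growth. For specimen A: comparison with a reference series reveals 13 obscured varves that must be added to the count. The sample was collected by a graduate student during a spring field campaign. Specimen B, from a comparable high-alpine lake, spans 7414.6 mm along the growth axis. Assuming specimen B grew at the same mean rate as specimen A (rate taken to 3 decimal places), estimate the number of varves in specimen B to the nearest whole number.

12296 varves

Specimen A: true varve count = 11547 + 13 = 11560.
A: Extension rate ≈ 6972.0 / 11560 = 0.603 mm/yr.
B spans 7414.6 / 0.603 = 12296.19 years ≈ 12296 varves.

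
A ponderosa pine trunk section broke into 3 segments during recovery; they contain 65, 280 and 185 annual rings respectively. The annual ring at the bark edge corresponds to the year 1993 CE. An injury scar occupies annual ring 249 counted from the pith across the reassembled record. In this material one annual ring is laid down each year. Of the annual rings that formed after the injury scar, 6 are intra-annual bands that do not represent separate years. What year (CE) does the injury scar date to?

1718 CE

Total annual rings = 65 + 280 + 185 = 530.
The injury scar sits at annual ring 249 from the pith, so 530 − 249 = 281 annual rings formed after it.
Removing the 6 false annual rings leaves 281 − 6 = 275 true annual rings beyond the injury scar.
Counting back 275 years from 1993 CE places the injury scar in 1993 − 275 = 1718 CE.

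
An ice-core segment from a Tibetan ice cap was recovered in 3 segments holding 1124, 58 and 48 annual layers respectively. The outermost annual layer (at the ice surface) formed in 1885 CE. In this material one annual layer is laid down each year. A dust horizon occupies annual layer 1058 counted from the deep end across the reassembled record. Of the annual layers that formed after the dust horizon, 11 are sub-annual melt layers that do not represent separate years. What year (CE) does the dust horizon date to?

1724 CE

Total annual layers = 1124 + 58 + 48 = 1230.
Between annual layer 1058 and the ice surface there are 1230 − 1058 = 172 annual layers.
Excluding 11 false annual layers: 172 − 11 = 161.
Counting back 161 years from 1885 CE places the dust horizon in 1885 − 161 = 1724 CE.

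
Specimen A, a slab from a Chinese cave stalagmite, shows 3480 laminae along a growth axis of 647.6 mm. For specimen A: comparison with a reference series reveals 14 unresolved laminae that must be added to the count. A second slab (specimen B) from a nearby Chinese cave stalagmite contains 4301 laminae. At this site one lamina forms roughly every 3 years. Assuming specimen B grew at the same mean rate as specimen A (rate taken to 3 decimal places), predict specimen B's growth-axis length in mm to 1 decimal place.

800.0 mm

Specimen A: adjusted count: 3480 + 14 = 3494 laminae.
Specimen A: 3494 laminae at 3 years each span 3494 × 3 = 10482 years.
A: Extension rate ≈ 647.6 / 10482 = 0.062 mm/year.
Specimen B: at 3 years per lamina, 4301 × 3 = 12903 years. B's length ≈ 0.062 × 12903 = 800.0 mm.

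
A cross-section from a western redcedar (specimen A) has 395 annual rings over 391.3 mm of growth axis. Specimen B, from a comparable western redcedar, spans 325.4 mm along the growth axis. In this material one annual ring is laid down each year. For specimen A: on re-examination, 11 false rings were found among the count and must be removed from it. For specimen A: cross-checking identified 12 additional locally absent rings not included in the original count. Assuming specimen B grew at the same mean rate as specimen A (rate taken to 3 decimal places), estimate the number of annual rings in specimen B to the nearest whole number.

Specimen A: true annual ring count = 395 − 11 + 12 = 396.
A: 391.3 mm over 396 years gives 391.3 / 396 ≈ 0.988 mm/year.
B spans 325.4 / 0.988 = 329.35 years ≈ 329 annual rings.

329 annual rings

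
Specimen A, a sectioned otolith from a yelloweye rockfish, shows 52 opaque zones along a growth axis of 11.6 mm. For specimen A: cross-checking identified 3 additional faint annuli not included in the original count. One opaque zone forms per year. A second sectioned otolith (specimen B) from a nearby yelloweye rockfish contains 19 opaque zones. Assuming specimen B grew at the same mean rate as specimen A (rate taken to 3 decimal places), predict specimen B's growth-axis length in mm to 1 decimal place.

4.0 mm

Specimen A: correcting the raw count gives 52 + 3 = 55 true opaque zones.
A: 11.6 mm over 55 years gives 11.6 / 55 ≈ 0.211 mm/yr.
B's length ≈ 0.211 × 19 = 4.0 mm.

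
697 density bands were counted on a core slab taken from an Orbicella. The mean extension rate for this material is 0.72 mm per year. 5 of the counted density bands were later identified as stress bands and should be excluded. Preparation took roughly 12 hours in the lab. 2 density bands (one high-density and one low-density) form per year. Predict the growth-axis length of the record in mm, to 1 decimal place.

True density band count = 697 − 5 = 692.
Dividing by 2 density bands per year: 692 / 2 = 346 years.
Predicted length = 0.72 mm/year × 346 years = 249.1 mm.

249.1 mm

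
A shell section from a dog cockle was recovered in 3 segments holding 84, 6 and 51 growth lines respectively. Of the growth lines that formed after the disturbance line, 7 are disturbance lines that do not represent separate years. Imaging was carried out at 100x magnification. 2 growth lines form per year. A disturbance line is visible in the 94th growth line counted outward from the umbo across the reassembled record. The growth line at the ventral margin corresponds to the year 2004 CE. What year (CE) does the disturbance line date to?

1984 CE

Total growth lines = 84 + 6 + 51 = 141.
Between growth line 94 and the ventral margin there are 141 − 94 = 47 growth lines.
Excluding 7 false growth lines: 47 − 7 = 40.
With 2 growth lines per year, 40 / 2 = 20 years.
2004 − 20 = 1984 CE.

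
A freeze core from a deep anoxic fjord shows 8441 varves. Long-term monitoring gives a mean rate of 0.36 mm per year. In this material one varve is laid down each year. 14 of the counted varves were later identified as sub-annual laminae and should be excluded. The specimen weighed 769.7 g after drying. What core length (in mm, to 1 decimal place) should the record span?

Correcting the raw count gives 8441 − 14 = 8427 true varves.
8427 years at 0.36 mm/year gives 0.36 × 8427 = 3033.7 mm.

3033.7 mm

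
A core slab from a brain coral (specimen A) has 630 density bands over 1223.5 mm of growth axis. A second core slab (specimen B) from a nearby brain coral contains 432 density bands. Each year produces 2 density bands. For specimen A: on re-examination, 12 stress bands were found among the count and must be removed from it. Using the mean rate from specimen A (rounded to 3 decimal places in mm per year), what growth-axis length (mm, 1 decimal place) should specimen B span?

855.4 mm

Specimen A: after corrections the count is 630 − 12 = 618 density bands.
Specimen A: 618 density bands at 2 per year is 618 / 2 = 309 years.
A: 1223.5 mm over 309 years gives 1223.5 / 309 ≈ 3.960 mm/year.
Specimen B: dividing by 2 density bands per year: 432 / 2 = 216 years. B's length ≈ 3.960 × 216 = 855.4 mm.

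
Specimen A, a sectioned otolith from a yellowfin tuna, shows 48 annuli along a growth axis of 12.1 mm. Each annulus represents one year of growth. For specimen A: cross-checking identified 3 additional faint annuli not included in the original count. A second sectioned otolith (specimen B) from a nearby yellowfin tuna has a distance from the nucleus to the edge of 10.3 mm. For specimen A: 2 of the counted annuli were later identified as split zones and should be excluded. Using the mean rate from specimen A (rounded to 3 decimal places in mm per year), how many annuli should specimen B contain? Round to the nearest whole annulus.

Specimen A: true annulus count = 48 − 2 + 3 = 49.
A: Extension rate ≈ 12.1 / 49 = 0.247 mm/yr.
Specimen B: 10.3 mm / 0.247 mm per year = 41.70 years ≈ 42 annuli.

42 annuli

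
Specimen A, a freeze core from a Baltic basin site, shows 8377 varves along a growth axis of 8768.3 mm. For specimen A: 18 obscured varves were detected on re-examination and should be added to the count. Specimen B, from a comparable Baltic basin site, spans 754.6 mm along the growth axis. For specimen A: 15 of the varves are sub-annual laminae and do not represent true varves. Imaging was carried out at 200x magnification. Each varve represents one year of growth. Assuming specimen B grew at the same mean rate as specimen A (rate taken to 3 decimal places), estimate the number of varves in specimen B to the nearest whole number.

721 varves

Specimen A: true varve count = 8377 − 15 + 18 = 8380.
A: 8768.3 mm over 8380 years gives 8768.3 / 8380 ≈ 1.046 mm per year.
For B, 754.6 / 1.046 = 721.41 years ≈ 721 varves.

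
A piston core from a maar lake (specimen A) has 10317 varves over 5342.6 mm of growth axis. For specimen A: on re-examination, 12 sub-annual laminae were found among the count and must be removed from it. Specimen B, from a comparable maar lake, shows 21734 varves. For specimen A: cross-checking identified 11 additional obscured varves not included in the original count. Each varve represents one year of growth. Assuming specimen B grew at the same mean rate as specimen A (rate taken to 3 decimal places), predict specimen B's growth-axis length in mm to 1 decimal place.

11258.2 mm

Specimen A: after corrections the count is 10317 − 12 + 11 = 10316 varves.
A: Mean rate = 5342.6 mm / 10316 years ≈ 0.518 mm/year.
For B, 0.518 mm/year × 21734 years = 11258.2 mm.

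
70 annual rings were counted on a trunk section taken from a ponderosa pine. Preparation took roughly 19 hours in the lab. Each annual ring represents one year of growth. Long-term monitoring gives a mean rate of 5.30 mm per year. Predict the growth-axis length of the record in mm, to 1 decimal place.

70 years of growth are recorded.
Length ≈ 5.30 × 70 = 371.0 mm.

371.0 mm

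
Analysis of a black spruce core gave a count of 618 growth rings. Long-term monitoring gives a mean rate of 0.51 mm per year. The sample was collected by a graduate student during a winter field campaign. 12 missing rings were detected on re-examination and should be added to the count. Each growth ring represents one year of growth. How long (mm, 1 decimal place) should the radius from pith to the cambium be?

321.3 mm

After corrections the count is 618 + 12 = 630 growth rings.
Predicted length = 0.51 mm/year × 630 years = 321.3 mm.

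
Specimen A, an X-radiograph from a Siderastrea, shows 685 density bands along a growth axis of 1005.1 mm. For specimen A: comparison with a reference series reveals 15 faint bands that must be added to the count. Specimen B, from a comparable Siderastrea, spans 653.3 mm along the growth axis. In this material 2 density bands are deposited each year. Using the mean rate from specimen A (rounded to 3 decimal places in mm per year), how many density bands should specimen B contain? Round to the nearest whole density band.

Specimen A: correcting the raw count gives 685 + 15 = 700 true density bands.
Specimen A: with 2 density bands per year, 700 / 2 = 350 years.
A: Extension rate ≈ 1005.1 / 350 = 2.872 mm per year.
B spans 653.3 / 2.872 = 227.47 years; at 2 density bands per year that is 227.47 × 2 ≈ 455 density bands.

455 density bands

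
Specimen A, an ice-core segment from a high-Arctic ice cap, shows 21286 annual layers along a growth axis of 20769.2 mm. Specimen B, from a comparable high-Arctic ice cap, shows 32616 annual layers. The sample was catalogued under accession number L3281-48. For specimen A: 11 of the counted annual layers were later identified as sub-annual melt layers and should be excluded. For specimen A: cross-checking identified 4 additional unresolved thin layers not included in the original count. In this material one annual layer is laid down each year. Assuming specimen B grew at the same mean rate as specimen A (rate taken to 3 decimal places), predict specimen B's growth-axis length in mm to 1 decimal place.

Specimen A: true annual layer count = 21286 − 11 + 4 = 21279.
A: 20769.2 mm over 21279 years gives 20769.2 / 21279 ≈ 0.976 mm/yr.
B's length ≈ 0.976 × 32616 = 31833.2 mm.

31833.2 mm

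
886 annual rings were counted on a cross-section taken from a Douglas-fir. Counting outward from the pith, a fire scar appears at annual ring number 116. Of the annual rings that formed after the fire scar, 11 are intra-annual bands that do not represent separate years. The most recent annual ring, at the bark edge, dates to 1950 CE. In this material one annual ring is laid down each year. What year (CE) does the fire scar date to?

The fire scar sits at annual ring 116 from the pith, so 886 − 116 = 770 annual rings formed after it.
Excluding 11 false annual rings: 770 − 11 = 759.
1950 − 759 = 1191 CE.

1191 CE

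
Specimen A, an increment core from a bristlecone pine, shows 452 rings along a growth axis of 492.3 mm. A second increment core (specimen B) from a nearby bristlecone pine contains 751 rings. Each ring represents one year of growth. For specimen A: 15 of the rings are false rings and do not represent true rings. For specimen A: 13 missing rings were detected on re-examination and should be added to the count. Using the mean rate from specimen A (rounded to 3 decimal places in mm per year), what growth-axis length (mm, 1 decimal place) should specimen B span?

Specimen A: correcting the raw count gives 452 − 15 + 13 = 450 true rings.
A: Extension rate ≈ 492.3 / 450 = 1.094 mm per year.
Length of B = 1.094 × 751 = 821.6 mm.

821.6 mm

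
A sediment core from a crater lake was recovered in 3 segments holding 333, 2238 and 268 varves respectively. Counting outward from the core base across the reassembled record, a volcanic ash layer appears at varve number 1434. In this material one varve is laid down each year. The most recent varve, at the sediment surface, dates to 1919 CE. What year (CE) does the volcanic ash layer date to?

514 CE

Total varves = 333 + 2238 + 268 = 2839.
2839 − 1434 = 1405 varves lie beyond the volcanic ash layer toward the sediment surface.
The varve at the sediment surface is 1919 CE, so the volcanic ash layer dates to 1919 − 1405 = 514 CE.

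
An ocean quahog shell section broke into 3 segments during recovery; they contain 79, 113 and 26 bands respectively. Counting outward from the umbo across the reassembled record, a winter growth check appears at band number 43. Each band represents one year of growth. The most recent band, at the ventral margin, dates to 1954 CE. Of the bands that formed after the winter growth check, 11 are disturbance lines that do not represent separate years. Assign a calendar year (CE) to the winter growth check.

Total bands = 79 + 113 + 26 = 218.
The winter growth check sits at band 43 from the umbo, so 218 − 43 = 175 bands formed after it.
Removing the 11 false bands leaves 175 − 11 = 164 true bands beyond the winter growth check.
1954 − 164 = 1790 CE.

1790 CE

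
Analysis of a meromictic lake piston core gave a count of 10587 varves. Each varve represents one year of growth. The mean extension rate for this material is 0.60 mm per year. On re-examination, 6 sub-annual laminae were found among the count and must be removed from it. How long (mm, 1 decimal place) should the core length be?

Correcting the raw count gives 10587 − 6 = 10581 true varves.
10581 years at 0.60 mm/year gives 0.60 × 10581 = 6348.6 mm.

6348.6 mm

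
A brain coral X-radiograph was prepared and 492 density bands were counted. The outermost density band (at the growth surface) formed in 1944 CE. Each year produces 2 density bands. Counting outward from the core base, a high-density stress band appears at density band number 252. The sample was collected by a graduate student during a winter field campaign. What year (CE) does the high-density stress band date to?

1824 CE

Between density band 252 and the growth surface there are 492 − 252 = 240 density bands.
With 2 density bands per year, 240 / 2 = 120 years.
Counting back 120 years from 1944 CE places the high-density stress band in 1944 − 120 = 1824 CE.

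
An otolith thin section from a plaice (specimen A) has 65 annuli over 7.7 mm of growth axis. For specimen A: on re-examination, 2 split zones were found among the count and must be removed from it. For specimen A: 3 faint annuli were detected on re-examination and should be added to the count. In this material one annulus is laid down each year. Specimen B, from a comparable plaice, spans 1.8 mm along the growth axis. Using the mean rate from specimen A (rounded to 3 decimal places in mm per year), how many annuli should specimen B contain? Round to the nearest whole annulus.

15 annuli

Specimen A: correcting the raw count gives 65 − 2 + 3 = 66 true annuli.
A: Mean rate = 7.7 mm / 66 years ≈ 0.117 mm per year.
B spans 1.8 / 0.117 = 15.38 years ≈ 15 annuli.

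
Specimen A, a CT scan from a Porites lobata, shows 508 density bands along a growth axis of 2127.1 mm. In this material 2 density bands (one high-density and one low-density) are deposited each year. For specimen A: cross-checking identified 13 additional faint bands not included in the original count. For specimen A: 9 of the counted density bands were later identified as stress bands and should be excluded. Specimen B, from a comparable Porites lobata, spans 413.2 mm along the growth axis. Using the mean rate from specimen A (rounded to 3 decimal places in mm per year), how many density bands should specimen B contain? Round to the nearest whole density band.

99 density bands

Specimen A: correcting the raw count gives 508 − 9 + 13 = 512 true density bands.
Specimen A: 512 density bands at 2 per year is 512 / 2 = 256 years.
A: Extension rate ≈ 2127.1 / 256 = 8.309 mm per year.
For B, 413.2 / 8.309 = 49.73 years; at 2 density bands per year that is 49.73 × 2 ≈ 99 density bands.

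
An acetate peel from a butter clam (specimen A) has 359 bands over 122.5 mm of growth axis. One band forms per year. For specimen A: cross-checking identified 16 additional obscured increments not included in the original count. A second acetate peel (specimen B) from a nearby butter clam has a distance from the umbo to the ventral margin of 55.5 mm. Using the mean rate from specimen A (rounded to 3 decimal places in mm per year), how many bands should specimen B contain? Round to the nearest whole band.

Specimen A: after corrections the count is 359 + 16 = 375 bands.
A: Extension rate ≈ 122.5 / 375 = 0.327 mm per year.
For B, 55.5 / 0.327 = 169.72 years ≈ 170 bands.

170 bands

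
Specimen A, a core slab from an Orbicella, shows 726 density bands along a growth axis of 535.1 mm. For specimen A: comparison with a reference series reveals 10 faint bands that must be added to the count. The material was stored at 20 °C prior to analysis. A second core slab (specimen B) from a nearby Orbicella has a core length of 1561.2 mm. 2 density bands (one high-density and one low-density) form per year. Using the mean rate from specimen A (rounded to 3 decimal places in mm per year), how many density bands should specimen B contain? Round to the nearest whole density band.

Specimen A: adjusted count: 726 + 10 = 736 density bands.
Specimen A: with 2 density bands per year, 736 / 2 = 368 years.
A: 535.1 mm over 368 years gives 535.1 / 368 ≈ 1.454 mm/yr.
For B, 1561.2 / 1.454 = 1073.73 years; at 2 density bands per year that is 1073.73 × 2 ≈ 2147 density bands.

2147 density bands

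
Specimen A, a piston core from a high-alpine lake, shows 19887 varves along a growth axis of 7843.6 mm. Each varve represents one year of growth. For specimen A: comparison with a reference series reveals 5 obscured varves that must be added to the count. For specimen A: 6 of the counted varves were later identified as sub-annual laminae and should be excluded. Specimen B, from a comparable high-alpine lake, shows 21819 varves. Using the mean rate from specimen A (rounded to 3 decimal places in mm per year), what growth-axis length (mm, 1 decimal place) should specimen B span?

8596.7 mm

Specimen A: true varve count = 19887 − 6 + 5 = 19886.
A: 7843.6 mm over 19886 years gives 7843.6 / 19886 ≈ 0.394 mm/yr.
For B, 0.394 mm/year × 21819 years = 8596.7 mm.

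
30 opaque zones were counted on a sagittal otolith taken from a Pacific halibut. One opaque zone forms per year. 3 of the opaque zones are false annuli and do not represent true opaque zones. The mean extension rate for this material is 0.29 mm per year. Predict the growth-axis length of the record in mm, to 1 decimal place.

7.8 mm

After corrections the count is 30 − 3 = 27 opaque zones.
Length ≈ 0.29 × 27 = 7.8 mm.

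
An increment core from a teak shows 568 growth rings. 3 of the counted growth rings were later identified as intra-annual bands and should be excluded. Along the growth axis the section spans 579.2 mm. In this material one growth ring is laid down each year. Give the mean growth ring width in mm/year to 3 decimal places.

After corrections the count is 568 − 3 = 565 growth rings.
Mean rate = 579.2 mm / 565 years ≈ 1.025 mm/year.

1.025 mm/year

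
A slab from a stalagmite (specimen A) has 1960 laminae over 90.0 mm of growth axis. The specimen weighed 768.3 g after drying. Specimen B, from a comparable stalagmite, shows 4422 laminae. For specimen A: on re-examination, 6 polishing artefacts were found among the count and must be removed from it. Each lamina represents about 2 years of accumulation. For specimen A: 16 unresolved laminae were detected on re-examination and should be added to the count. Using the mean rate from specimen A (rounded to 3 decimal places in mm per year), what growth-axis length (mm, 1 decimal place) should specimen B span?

Specimen A: correcting the raw count gives 1960 − 6 + 16 = 1970 true laminae.
Specimen A: 1970 laminae at 2 years each span 1970 × 2 = 3940 years.
A: Extension rate ≈ 90.0 / 3940 = 0.023 mm per year.
Specimen B: multiplying by 2 years per lamina: 4422 × 2 = 8844 years. Length of B = 0.023 × 8844 = 203.4 mm.

203.4 mm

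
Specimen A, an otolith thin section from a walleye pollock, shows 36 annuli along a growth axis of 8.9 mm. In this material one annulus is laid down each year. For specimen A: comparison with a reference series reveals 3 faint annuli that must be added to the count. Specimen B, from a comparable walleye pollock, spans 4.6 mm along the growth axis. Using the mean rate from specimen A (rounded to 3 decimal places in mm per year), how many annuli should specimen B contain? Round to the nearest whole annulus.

Specimen A: true annulus count = 36 + 3 = 39.
A: Extension rate ≈ 8.9 / 39 = 0.228 mm/yr.
B spans 4.6 / 0.228 = 20.18 years ≈ 20 annuli.

20 annuli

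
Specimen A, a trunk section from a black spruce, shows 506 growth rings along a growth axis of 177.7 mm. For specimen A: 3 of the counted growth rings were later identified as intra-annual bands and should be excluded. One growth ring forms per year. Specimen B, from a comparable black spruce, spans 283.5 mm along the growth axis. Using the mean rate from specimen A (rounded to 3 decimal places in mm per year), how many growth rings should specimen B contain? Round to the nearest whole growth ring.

Specimen A: after corrections the count is 506 − 3 = 503 growth rings.
A: Extension rate ≈ 177.7 / 503 = 0.353 mm/year.
Specimen B: 283.5 mm / 0.353 mm per year = 803.12 years ≈ 803 growth rings.

803 growth rings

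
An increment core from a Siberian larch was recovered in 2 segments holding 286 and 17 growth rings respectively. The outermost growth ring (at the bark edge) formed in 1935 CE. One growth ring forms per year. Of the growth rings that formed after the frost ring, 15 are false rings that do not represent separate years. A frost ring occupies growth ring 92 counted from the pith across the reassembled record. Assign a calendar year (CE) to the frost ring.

Total growth rings = 286 + 17 = 303.
Between growth ring 92 and the bark edge there are 303 − 92 = 211 growth rings.
Excluding 15 false growth rings: 211 − 15 = 196.
1935 − 196 = 1739 CE.

1739 CE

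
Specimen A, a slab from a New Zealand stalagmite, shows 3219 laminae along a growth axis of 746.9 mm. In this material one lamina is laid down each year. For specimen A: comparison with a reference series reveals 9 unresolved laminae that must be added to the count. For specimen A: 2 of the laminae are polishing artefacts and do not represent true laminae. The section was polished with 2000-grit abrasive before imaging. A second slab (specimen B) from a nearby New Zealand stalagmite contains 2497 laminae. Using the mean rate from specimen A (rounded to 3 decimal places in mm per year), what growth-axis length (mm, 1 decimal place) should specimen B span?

579.3 mm

Specimen A: after corrections the count is 3219 − 2 + 9 = 3226 laminae.
A: Mean rate = 746.9 mm / 3226 years ≈ 0.232 mm per year.
B's length ≈ 0.232 × 2497 = 579.3 mm.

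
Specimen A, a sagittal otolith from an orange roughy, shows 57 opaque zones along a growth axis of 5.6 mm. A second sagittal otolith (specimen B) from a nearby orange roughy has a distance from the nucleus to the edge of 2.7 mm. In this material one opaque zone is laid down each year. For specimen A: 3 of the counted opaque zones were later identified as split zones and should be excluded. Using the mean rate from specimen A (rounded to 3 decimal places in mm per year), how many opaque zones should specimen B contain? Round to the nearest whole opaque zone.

Specimen A: adjusted count: 57 − 3 = 54 opaque zones.
A: Mean rate = 5.6 mm / 54 years ≈ 0.104 mm/year.
B spans 2.7 / 0.104 = 25.96 years ≈ 26 opaque zones.

26 opaque zones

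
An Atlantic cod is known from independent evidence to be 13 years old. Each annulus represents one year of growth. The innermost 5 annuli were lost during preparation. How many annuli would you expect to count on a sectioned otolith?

Expected annuli over 13 years: 13.
Subtracting the 5 annuli not captured gives 13 − 5 = 8 annuli in the record.

8 annuli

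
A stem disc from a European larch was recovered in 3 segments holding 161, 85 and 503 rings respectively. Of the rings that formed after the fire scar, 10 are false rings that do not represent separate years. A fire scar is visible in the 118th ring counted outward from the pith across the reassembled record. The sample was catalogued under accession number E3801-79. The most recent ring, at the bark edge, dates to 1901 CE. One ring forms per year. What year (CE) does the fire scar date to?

1280 CE

Total rings = 161 + 85 + 503 = 749.
749 − 118 = 631 rings lie beyond the fire scar toward the bark edge.
Excluding 10 false rings: 631 − 10 = 621.
1901 − 621 = 1280 CE.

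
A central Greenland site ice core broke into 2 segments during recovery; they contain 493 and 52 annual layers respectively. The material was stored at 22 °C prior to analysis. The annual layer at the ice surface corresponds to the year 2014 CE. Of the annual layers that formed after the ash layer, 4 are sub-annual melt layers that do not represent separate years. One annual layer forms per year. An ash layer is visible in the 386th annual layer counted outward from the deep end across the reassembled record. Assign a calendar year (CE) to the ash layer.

Total annual layers = 493 + 52 = 545.
The ash layer sits at annual layer 386 from the deep end, so 545 − 386 = 159 annual layers formed after it.
Removing the 4 false annual layers leaves 159 − 4 = 155 true annual layers beyond the ash layer.
Counting back 155 years from 2014 CE places the ash layer in 2014 − 155 = 1859 CE.

1859 CE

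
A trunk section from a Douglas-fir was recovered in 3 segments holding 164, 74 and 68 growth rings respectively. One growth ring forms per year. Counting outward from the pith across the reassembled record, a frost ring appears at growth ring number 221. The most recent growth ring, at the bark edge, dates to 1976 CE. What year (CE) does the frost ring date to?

1891 CE

Total growth rings = 164 + 74 + 68 = 306.
The frost ring sits at growth ring 221 from the pith, so 306 − 221 = 85 growth rings formed after it.
1976 − 85 = 1891 CE.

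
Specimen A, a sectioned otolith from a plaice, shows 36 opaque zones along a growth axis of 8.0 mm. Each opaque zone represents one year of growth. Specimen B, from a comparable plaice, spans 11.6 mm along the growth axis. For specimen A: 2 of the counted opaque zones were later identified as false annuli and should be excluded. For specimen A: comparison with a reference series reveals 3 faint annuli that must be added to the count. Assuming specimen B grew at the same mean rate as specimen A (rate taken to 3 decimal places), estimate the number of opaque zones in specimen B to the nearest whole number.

54 opaque zones

Specimen A: after corrections the count is 36 − 2 + 3 = 37 opaque zones.
A: Extension rate ≈ 8.0 / 37 = 0.216 mm per year.
B spans 11.6 / 0.216 = 53.70 years ≈ 54 opaque zones.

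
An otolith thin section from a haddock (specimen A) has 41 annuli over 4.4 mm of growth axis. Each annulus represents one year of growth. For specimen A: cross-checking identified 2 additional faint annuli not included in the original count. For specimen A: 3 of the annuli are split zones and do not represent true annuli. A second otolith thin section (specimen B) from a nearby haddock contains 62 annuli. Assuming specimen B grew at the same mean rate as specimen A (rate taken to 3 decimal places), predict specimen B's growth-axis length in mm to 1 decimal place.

6.8 mm

Specimen A: correcting the raw count gives 41 − 3 + 2 = 40 true annuli.
A: Mean rate = 4.4 mm / 40 years ≈ 0.110 mm/year.
For B, 0.110 mm/year × 62 years = 6.8 mm.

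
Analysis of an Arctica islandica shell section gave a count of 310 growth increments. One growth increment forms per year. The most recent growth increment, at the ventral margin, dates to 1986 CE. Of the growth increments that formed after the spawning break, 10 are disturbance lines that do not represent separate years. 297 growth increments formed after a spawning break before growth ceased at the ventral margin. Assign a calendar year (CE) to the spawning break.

1699 CE

There are 297 growth increments younger than the spawning break.
Removing the 10 false growth increments leaves 297 − 10 = 287 true growth increments beyond the spawning break.
The growth increment at the ventral margin is 1986 CE, so the spawning break dates to 1986 − 287 = 1699 CE.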